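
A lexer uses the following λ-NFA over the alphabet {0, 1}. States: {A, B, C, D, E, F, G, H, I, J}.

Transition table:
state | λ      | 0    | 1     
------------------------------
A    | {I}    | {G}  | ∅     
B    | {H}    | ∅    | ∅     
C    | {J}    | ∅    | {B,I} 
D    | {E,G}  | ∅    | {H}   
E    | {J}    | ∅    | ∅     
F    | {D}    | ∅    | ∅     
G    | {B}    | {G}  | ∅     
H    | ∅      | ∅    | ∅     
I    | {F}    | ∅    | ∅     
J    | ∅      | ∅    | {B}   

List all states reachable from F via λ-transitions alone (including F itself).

{B, D, E, F, G, H, J}

Start with {F}.
From F via λ: add D.
From D via λ: add E, G.
From E via λ: add J.
From G via λ: add B.
From B via λ: add H.
No new states can be added; the closed set is {B, D, E, F, G, H, J}.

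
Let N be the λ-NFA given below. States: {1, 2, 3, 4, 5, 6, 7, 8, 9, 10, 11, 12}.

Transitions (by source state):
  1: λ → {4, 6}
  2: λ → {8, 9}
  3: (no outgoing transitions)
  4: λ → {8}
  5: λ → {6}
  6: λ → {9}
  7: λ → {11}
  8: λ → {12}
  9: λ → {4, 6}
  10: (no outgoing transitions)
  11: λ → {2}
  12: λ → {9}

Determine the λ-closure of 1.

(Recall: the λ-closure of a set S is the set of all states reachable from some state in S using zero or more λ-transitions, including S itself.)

{1, 4, 6, 8, 9, 12}

Start with {1}.
From 1 via λ: add 4, 6.
From 4 via λ: add 8.
From 6 via λ: add 9.
From 8 via λ: add 12.
No new states can be added; the closed set is {1, 4, 6, 8, 9, 12}.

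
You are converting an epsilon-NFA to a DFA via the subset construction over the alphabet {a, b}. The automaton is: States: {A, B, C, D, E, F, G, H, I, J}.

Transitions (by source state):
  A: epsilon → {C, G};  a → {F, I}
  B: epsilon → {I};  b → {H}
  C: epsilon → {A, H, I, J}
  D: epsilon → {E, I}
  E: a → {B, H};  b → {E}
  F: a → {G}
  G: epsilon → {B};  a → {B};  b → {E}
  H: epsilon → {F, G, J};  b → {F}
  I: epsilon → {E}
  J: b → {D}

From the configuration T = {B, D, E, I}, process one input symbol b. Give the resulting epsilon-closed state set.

{B, E, F, G, H, I, J}

B on b → {H}.
E on b → {E}.
No b-transition from D, I.
Union after reading b: {E, H}.
Now take the epsilon-closure:
From H via epsilon: add F, G, J.
From G via epsilon: add B.
From B via epsilon: add I.
No new states can be added; the closed set is {B, E, F, G, H, I, J}.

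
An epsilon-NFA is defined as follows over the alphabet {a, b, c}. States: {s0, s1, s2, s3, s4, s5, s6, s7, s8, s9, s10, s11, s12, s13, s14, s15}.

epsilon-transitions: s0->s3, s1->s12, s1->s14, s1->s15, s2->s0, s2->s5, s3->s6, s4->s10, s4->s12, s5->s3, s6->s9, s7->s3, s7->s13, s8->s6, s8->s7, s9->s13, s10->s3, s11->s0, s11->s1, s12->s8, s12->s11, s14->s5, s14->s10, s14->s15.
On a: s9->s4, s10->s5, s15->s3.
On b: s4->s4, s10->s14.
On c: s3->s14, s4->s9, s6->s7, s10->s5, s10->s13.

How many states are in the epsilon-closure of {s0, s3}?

5

Start with {s0, s3}.
From s3 via epsilon: add s6.
From s6 via epsilon: add s9.
From s9 via epsilon: add s13.
epsilon-closure = {s0, s3, s6, s9, s13}, which has 5 states.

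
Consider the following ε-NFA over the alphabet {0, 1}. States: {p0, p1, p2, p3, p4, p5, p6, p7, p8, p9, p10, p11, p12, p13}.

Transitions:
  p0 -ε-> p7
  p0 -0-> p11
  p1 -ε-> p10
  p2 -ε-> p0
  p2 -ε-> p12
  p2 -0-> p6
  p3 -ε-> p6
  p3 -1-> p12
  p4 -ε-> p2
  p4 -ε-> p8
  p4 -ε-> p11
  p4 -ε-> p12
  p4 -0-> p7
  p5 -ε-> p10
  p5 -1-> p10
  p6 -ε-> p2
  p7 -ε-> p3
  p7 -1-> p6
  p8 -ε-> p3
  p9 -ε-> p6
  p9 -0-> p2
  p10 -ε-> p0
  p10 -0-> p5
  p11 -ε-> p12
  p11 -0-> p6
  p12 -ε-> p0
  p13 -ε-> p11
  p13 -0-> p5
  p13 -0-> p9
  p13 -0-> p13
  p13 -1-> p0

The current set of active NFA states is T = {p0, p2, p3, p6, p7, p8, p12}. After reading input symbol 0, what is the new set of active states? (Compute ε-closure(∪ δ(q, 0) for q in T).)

{p0, p2, p3, p6, p7, p11, p12}

p0 on 0 → {p11}.
p2 on 0 → {p6}.
No 0-transition from p3, p6, p7, p8, p12.
Union after reading 0: {p6, p11}.
Now take the ε-closure:
From p6 via ε: add p2.
From p11 via ε: add p12.
From p2 via ε: add p0.
From p0 via ε: add p7.
From p7 via ε: add p3.
No new states can be added; the closed set is {p0, p2, p3, p6, p7, p11, p12}.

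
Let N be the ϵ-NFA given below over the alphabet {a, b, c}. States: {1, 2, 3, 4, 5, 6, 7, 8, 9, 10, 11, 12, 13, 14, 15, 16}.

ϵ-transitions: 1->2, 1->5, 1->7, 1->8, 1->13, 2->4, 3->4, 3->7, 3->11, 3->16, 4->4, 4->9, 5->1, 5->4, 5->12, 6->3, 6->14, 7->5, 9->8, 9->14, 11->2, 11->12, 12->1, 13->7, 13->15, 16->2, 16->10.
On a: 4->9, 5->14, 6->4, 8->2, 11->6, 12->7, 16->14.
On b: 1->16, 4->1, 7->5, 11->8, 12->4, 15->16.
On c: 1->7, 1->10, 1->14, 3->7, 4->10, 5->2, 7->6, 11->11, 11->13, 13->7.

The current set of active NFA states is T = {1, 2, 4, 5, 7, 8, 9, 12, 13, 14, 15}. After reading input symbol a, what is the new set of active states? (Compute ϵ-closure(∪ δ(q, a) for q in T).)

{1, 2, 4, 5, 7, 8, 9, 12, 13, 14, 15}

4 on a → {9}.
5 on a → {14}.
8 on a → {2}.
12 on a → {7}.
No a-transition from 1, 2, 7, 9, 13, 14, 15.
Union after reading a: {2, 7, 9, 14}.
Now take the ϵ-closure:
From 2 via ϵ: add 4.
From 7 via ϵ: add 5.
From 9 via ϵ: add 8.
From 5 via ϵ: add 1, 12.
From 1 via ϵ: add 13.
From 13 via ϵ: add 15.
No new states can be added; the closed set is {1, 2, 4, 5, 7, 8, 9, 12, 13, 14, 15}.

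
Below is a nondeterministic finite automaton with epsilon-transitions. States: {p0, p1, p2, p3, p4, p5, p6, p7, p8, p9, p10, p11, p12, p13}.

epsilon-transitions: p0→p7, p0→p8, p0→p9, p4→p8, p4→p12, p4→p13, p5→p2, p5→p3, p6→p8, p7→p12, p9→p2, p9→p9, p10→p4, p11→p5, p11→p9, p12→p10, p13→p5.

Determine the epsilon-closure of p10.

{p2, p3, p4, p5, p8, p10, p12, p13}

Start with {p10}.
From p10 via epsilon: add p4.
From p4 via epsilon: add p8, p12, p13.
From p13 via epsilon: add p5.
From p5 via epsilon: add p2, p3.
No new states can be added; the closed set is {p2, p3, p4, p5, p8, p10, p12, p13}.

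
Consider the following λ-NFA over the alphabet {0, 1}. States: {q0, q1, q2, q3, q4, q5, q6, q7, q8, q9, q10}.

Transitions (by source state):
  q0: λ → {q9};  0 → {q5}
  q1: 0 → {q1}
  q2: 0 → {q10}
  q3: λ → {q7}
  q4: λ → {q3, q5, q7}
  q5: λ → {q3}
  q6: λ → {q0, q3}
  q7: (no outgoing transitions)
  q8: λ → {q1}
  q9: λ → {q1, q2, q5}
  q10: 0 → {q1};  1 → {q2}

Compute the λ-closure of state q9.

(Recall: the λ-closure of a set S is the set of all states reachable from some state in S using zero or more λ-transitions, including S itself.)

{q1, q2, q3, q5, q7, q9}

Start with {q9}.
From q9 via λ: add q1, q2, q5.
From q5 via λ: add q3.
From q3 via λ: add q7.
No new states can be added; the closed set is {q1, q2, q3, q5, q7, q9}.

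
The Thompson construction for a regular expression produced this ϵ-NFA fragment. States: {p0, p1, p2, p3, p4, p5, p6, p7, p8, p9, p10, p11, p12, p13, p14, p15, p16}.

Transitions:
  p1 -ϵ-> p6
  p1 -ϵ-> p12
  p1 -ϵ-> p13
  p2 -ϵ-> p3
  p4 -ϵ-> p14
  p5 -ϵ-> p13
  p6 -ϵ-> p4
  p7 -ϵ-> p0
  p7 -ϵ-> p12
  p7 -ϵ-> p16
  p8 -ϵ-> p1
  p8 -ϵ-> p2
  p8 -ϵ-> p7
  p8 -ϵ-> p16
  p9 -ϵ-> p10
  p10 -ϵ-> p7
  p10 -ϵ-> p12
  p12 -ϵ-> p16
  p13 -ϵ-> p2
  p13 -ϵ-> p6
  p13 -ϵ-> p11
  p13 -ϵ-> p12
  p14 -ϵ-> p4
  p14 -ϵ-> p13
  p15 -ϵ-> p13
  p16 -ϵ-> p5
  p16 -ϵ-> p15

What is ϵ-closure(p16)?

{p2, p3, p4, p5, p6, p11, p12, p13, p14, p15, p16}

Start with {p16}.
From p16 via ϵ: add p5, p15.
From p5 via ϵ: add p13.
From p13 via ϵ: add p2, p6, p11, p12.
From p2 via ϵ: add p3.
From p6 via ϵ: add p4.
From p4 via ϵ: add p14.
No new states can be added; the closed set is {p2, p3, p4, p5, p6, p11, p12, p13, p14, p15, p16}.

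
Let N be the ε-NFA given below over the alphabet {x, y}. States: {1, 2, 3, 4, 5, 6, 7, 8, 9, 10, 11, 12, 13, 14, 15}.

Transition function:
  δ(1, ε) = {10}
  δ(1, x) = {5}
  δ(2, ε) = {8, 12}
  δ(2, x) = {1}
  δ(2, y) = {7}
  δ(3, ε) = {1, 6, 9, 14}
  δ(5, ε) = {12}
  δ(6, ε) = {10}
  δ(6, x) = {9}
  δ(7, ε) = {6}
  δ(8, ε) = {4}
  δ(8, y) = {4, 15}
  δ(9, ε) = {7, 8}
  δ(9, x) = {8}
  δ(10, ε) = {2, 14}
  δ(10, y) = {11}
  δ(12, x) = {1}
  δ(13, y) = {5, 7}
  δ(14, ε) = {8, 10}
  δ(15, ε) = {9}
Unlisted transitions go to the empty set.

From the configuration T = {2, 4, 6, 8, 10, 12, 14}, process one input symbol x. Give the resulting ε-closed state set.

2 on x → {1}.
6 on x → {9}.
12 on x → {1}.
No x-transition from 4, 8, 10, 14.
Union after reading x: {1, 9}.
Now take the ε-closure:
From 1 via ε: add 10.
From 9 via ε: add 7, 8.
From 7 via ε: add 6.
From 8 via ε: add 4.
From 10 via ε: add 2, 14.
From 2 via ε: add 12.
No new states can be added; the closed set is {1, 2, 4, 6, 7, 8, 9, 10, 12, 14}.

{1, 2, 4, 6, 7, 8, 9, 10, 12, 14}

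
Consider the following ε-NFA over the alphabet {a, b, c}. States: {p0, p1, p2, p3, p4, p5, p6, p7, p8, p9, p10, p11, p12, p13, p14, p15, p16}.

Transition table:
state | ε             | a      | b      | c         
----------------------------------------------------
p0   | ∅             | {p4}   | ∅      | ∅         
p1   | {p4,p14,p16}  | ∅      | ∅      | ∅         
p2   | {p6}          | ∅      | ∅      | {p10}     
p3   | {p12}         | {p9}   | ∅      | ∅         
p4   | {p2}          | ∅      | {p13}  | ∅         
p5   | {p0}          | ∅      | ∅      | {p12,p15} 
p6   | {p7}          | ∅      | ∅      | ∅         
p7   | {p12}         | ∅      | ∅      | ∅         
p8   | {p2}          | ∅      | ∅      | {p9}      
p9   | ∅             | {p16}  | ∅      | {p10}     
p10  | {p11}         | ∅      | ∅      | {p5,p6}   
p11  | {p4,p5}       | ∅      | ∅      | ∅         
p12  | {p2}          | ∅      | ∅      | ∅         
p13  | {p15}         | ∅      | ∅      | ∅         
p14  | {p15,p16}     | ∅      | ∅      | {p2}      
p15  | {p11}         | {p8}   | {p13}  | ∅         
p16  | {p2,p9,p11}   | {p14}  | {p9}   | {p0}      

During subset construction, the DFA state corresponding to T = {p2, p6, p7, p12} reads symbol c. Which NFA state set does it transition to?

p2 on c → {p10}.
No c-transition from p6, p7, p12.
Union after reading c: {p10}.
Now take the ε-closure:
From p10 via ε: add p11.
From p11 via ε: add p4, p5.
From p4 via ε: add p2.
From p5 via ε: add p0.
From p2 via ε: add p6.
From p6 via ε: add p7.
From p7 via ε: add p12.
No new states can be added; the closed set is {p0, p2, p4, p5, p6, p7, p10, p11, p12}.

{p0, p2, p4, p5, p6, p7, p10, p11, p12}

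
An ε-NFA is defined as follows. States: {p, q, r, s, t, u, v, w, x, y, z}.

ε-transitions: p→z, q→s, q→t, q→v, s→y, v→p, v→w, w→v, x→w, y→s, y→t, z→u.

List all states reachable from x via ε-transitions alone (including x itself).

Start with {x}.
From x via ε: add w.
From w via ε: add v.
From v via ε: add p.
From p via ε: add z.
From z via ε: add u.
No new states can be added; the closed set is {p, u, v, w, x, z}.

{p, u, v, w, x, z}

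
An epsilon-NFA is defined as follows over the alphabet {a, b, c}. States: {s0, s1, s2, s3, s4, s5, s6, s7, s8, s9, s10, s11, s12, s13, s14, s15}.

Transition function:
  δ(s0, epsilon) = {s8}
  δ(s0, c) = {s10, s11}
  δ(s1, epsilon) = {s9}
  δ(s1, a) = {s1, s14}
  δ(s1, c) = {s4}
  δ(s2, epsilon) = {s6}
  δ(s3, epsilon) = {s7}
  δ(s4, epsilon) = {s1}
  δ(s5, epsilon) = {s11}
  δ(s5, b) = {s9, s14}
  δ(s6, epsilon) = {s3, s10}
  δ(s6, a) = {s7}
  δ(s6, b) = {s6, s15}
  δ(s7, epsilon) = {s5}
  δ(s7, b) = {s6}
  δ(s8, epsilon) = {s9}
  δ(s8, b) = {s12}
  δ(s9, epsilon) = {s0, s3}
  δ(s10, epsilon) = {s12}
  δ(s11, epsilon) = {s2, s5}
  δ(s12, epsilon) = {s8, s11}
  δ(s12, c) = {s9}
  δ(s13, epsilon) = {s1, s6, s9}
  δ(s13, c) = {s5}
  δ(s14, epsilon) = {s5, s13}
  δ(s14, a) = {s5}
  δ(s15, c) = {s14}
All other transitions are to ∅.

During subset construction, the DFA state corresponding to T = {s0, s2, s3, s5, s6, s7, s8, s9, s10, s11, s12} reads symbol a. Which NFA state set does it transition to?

s6 on a → {s7}.
No a-transition from s0, s2, s3, s5, s7, s8, s9, s10, s11, s12.
Union after reading a: {s7}.
Now take the epsilon-closure:
From s7 via epsilon: add s5.
From s5 via epsilon: add s11.
From s11 via epsilon: add s2.
From s2 via epsilon: add s6.
From s6 via epsilon: add s3, s10.
From s10 via epsilon: add s12.
From s12 via epsilon: add s8.
From s8 via epsilon: add s9.
From s9 via epsilon: add s0.
No new states can be added; the closed set is {s0, s2, s3, s5, s6, s7, s8, s9, s10, s11, s12}.

{s0, s2, s3, s5, s6, s7, s8, s9, s10, s11, s12}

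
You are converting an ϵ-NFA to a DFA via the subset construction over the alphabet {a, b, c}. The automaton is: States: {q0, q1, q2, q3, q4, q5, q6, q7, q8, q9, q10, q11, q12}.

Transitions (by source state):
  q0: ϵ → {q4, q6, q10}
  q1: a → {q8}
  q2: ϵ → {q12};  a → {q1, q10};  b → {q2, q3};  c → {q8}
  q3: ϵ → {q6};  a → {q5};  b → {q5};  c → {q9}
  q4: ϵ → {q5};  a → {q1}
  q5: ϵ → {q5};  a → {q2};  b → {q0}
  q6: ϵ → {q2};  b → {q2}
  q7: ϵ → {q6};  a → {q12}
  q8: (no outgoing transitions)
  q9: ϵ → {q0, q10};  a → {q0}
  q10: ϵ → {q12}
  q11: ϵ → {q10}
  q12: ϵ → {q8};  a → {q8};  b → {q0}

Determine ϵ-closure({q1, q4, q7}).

Start with {q1, q4, q7}.
From q4 via ϵ: add q5.
From q7 via ϵ: add q6.
From q6 via ϵ: add q2.
From q2 via ϵ: add q12.
From q12 via ϵ: add q8.
No new states can be added; the closed set is {q1, q2, q4, q5, q6, q7, q8, q12}.

{q1, q2, q4, q5, q6, q7, q8, q12}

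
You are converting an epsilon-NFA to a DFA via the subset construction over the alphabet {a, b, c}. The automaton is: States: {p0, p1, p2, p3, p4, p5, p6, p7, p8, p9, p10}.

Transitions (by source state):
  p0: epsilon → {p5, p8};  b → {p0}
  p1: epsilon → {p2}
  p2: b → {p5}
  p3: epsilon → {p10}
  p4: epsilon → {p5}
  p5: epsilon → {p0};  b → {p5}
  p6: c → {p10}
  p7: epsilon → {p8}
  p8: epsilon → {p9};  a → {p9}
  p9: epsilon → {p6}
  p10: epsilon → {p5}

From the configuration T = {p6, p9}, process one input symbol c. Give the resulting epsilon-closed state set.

p6 on c → {p10}.
No c-transition from p9.
Union after reading c: {p10}.
Now take the epsilon-closure:
From p10 via epsilon: add p5.
From p5 via epsilon: add p0.
From p0 via epsilon: add p8.
From p8 via epsilon: add p9.
From p9 via epsilon: add p6.
No new states can be added; the closed set is {p0, p5, p6, p8, p9, p10}.

{p0, p5, p6, p8, p9, p10}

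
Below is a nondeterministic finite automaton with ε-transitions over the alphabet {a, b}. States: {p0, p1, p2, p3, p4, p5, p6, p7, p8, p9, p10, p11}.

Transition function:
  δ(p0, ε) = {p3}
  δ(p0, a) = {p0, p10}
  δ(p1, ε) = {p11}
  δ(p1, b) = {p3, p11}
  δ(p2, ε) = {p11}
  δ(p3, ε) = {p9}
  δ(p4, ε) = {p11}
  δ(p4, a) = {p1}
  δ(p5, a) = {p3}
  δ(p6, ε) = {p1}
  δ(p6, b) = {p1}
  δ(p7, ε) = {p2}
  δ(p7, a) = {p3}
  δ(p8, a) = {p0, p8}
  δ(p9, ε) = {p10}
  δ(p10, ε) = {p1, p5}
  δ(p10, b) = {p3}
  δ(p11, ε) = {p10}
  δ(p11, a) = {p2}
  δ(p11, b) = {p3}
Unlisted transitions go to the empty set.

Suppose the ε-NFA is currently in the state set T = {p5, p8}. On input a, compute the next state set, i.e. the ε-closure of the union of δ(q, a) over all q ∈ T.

{p0, p1, p3, p5, p8, p9, p10, p11}

p5 on a → {p3}.
p8 on a → {p0, p8}.
Union after reading a: {p0, p3, p8}.
Now take the ε-closure:
From p3 via ε: add p9.
From p9 via ε: add p10.
From p10 via ε: add p1, p5.
From p1 via ε: add p11.
No new states can be added; the closed set is {p0, p1, p3, p5, p8, p9, p10, p11}.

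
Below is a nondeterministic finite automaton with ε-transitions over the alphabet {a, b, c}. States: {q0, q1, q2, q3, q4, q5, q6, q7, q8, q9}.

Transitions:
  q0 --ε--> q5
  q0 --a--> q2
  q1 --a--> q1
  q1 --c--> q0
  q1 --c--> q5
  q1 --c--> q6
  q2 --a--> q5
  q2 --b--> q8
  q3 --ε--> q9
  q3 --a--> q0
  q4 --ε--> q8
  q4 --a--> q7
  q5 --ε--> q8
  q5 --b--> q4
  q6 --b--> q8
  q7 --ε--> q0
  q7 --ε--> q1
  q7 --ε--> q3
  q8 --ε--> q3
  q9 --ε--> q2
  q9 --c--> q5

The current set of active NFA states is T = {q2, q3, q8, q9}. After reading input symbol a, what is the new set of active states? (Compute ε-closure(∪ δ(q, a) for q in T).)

q2 on a → {q5}.
q3 on a → {q0}.
No a-transition from q8, q9.
Union after reading a: {q0, q5}.
Now take the ε-closure:
From q5 via ε: add q8.
From q8 via ε: add q3.
From q3 via ε: add q9.
From q9 via ε: add q2.
No new states can be added; the closed set is {q0, q2, q3, q5, q8, q9}.

{q0, q2, q3, q5, q8, q9}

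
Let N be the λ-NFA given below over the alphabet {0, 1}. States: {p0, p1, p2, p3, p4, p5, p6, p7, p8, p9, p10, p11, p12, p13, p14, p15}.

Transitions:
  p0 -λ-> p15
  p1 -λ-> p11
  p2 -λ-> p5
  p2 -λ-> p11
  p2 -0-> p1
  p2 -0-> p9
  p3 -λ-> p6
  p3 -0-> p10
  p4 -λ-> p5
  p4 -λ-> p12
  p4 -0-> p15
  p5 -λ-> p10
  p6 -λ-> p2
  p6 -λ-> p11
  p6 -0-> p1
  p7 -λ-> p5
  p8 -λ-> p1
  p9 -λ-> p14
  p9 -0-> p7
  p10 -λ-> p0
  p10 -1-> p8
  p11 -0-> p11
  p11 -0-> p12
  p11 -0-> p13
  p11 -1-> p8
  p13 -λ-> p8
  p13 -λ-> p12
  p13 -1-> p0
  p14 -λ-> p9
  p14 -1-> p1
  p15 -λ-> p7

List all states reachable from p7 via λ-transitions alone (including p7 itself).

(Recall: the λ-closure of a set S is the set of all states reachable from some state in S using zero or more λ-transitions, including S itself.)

Start with {p7}.
From p7 via λ: add p5.
From p5 via λ: add p10.
From p10 via λ: add p0.
From p0 via λ: add p15.
No new states can be added; the closed set is {p0, p5, p7, p10, p15}.

{p0, p5, p7, p10, p15}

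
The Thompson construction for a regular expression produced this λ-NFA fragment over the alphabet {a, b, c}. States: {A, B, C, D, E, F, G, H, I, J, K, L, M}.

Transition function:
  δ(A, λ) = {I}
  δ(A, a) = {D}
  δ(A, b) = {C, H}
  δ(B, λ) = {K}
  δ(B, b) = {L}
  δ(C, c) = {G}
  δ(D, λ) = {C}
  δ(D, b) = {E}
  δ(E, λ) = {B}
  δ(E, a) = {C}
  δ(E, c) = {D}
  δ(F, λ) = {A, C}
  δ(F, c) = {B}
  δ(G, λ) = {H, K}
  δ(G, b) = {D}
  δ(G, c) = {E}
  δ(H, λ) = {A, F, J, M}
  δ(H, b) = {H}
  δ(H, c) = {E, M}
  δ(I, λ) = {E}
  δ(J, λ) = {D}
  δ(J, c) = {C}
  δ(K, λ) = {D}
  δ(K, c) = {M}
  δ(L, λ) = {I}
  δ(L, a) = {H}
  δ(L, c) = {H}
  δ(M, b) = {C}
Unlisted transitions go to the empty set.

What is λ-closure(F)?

{A, B, C, D, E, F, I, K}

Start with {F}.
From F via λ: add A, C.
From A via λ: add I.
From I via λ: add E.
From E via λ: add B.
From B via λ: add K.
From K via λ: add D.
No new states can be added; the closed set is {A, B, C, D, E, F, I, K}.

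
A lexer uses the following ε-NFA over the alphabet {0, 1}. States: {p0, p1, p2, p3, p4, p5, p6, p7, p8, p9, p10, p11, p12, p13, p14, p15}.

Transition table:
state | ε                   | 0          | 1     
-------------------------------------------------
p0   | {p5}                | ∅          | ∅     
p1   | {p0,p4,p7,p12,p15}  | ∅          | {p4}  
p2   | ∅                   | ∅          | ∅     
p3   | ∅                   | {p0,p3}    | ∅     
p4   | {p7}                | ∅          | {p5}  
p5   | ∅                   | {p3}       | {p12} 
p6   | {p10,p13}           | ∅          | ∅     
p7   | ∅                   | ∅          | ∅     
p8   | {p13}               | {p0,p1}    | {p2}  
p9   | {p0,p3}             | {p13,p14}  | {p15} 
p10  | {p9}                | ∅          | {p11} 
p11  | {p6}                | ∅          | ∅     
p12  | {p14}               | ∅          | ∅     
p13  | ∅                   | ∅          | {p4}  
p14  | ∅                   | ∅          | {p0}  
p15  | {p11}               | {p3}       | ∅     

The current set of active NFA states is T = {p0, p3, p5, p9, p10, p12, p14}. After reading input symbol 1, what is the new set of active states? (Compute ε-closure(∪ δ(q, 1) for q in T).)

{p0, p3, p5, p6, p9, p10, p11, p12, p13, p14, p15}

p5 on 1 → {p12}.
p9 on 1 → {p15}.
p10 on 1 → {p11}.
p14 on 1 → {p0}.
No 1-transition from p0, p3, p12.
Union after reading 1: {p0, p11, p12, p15}.
Now take the ε-closure:
From p0 via ε: add p5.
From p11 via ε: add p6.
From p12 via ε: add p14.
From p6 via ε: add p10, p13.
From p10 via ε: add p9.
From p9 via ε: add p3.
No new states can be added; the closed set is {p0, p3, p5, p6, p9, p10, p11, p12, p13, p14, p15}.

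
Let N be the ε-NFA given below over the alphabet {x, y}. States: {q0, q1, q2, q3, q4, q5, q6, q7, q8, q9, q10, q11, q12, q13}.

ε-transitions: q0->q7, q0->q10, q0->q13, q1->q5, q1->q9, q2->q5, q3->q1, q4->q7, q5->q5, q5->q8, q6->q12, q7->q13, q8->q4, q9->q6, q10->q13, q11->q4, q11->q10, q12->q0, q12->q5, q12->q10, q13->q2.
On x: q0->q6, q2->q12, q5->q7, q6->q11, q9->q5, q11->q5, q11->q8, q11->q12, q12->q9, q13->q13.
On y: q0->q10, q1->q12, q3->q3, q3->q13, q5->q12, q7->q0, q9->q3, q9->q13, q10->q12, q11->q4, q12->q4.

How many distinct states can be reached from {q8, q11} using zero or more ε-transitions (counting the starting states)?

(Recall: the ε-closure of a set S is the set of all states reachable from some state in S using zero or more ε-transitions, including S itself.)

Start with {q8, q11}.
From q8 via ε: add q4.
From q11 via ε: add q10.
From q4 via ε: add q7.
From q10 via ε: add q13.
From q13 via ε: add q2.
From q2 via ε: add q5.
ε-closure = {q2, q4, q5, q7, q8, q10, q11, q13}, which has 8 states.

8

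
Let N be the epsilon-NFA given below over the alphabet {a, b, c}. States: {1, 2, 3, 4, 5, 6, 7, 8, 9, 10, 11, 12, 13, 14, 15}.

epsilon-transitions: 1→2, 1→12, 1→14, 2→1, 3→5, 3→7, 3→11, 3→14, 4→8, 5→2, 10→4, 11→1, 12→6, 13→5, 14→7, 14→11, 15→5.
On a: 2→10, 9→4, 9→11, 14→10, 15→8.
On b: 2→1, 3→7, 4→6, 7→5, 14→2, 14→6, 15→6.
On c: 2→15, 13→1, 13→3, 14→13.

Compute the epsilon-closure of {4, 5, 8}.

{1, 2, 4, 5, 6, 7, 8, 11, 12, 14}

Start with {4, 5, 8}.
From 5 via epsilon: add 2.
From 2 via epsilon: add 1.
From 1 via epsilon: add 12, 14.
From 12 via epsilon: add 6.
From 14 via epsilon: add 7, 11.
No new states can be added; the closed set is {1, 2, 4, 5, 6, 7, 8, 11, 12, 14}.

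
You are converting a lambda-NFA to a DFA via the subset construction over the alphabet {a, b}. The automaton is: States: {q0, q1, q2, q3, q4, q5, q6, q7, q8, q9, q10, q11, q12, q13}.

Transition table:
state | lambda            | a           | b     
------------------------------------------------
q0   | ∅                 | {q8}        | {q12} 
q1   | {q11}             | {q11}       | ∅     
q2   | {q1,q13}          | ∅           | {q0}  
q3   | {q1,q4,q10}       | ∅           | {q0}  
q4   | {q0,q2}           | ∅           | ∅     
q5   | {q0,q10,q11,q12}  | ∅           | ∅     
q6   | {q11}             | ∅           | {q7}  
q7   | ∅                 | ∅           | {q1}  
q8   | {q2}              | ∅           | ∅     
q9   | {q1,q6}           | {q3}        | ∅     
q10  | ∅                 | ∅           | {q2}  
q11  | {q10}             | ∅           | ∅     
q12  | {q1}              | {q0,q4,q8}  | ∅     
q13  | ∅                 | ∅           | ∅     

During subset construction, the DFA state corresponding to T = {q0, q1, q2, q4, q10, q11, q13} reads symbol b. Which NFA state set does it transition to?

{q0, q1, q2, q10, q11, q12, q13}

q0 on b → {q12}.
q2 on b → {q0}.
q10 on b → {q2}.
No b-transition from q1, q4, q11, q13.
Union after reading b: {q0, q2, q12}.
Now take the lambda-closure:
From q2 via lambda: add q1, q13.
From q1 via lambda: add q11.
From q11 via lambda: add q10.
No new states can be added; the closed set is {q0, q1, q2, q10, q11, q12, q13}.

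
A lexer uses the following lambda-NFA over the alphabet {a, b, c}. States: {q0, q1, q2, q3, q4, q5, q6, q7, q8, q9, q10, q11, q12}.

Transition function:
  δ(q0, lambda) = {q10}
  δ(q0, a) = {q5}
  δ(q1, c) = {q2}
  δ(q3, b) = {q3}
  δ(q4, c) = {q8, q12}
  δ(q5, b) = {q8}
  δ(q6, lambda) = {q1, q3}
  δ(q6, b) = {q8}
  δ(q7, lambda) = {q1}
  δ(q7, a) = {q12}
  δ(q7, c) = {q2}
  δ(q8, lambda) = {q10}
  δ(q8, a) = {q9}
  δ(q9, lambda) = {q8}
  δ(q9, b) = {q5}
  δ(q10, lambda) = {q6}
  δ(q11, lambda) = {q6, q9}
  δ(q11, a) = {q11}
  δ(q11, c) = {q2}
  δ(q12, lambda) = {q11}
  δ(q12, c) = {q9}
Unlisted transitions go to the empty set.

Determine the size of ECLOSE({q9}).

6

Start with {q9}.
From q9 via lambda: add q8.
From q8 via lambda: add q10.
From q10 via lambda: add q6.
From q6 via lambda: add q1, q3.
lambda-closure = {q1, q3, q6, q8, q9, q10}, which has 6 states.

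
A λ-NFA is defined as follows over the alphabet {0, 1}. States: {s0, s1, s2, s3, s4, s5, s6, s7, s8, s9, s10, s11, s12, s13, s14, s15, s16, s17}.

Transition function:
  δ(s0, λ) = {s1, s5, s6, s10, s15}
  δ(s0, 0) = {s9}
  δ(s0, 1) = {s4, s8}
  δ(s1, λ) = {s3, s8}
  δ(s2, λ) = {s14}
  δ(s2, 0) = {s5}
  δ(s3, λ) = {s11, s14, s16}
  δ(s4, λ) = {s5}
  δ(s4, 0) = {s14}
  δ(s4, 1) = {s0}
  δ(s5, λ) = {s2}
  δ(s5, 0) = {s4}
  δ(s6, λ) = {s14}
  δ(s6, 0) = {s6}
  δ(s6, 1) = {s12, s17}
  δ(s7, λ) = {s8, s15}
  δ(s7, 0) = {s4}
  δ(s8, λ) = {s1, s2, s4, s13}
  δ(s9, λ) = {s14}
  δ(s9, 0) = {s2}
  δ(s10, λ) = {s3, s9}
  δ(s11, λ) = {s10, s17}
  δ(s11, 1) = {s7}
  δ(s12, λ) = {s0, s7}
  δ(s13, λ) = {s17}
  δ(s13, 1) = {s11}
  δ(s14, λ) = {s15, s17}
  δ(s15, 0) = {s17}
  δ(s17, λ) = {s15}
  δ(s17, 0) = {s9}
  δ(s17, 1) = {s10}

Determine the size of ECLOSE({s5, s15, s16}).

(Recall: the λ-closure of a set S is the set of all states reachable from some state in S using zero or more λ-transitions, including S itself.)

Start with {s5, s15, s16}.
From s5 via λ: add s2.
From s2 via λ: add s14.
From s14 via λ: add s17.
λ-closure = {s2, s5, s14, s15, s16, s17}, which has 6 states.

6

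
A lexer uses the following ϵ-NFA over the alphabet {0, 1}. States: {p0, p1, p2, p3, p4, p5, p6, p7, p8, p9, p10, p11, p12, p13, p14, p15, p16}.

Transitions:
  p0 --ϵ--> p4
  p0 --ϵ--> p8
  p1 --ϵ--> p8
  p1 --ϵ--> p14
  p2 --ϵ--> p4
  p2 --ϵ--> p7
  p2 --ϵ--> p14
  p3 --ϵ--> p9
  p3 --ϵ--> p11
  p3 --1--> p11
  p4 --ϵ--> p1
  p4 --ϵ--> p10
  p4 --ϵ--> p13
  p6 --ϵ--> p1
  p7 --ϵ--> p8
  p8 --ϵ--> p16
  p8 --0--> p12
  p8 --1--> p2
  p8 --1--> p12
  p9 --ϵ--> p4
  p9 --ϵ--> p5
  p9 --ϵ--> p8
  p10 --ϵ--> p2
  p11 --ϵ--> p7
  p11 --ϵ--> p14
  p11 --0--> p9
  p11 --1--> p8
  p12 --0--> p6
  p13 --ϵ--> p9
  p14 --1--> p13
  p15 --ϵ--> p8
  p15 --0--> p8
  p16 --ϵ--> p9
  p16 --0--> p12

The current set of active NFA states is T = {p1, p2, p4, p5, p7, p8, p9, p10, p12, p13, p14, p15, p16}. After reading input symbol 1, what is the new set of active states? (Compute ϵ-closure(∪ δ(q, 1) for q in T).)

p8 on 1 → {p2, p12}.
p14 on 1 → {p13}.
No 1-transition from p1, p2, p4, p5, p7, p9, p10, p12, p13, p15, p16.
Union after reading 1: {p2, p12, p13}.
Now take the ϵ-closure:
From p2 via ϵ: add p4, p7, p14.
From p13 via ϵ: add p9.
From p4 via ϵ: add p1, p10.
From p7 via ϵ: add p8.
From p9 via ϵ: add p5.
From p8 via ϵ: add p16.
No new states can be added; the closed set is {p1, p2, p4, p5, p7, p8, p9, p10, p12, p13, p14, p16}.

{p1, p2, p4, p5, p7, p8, p9, p10, p12, p13, p14, p16}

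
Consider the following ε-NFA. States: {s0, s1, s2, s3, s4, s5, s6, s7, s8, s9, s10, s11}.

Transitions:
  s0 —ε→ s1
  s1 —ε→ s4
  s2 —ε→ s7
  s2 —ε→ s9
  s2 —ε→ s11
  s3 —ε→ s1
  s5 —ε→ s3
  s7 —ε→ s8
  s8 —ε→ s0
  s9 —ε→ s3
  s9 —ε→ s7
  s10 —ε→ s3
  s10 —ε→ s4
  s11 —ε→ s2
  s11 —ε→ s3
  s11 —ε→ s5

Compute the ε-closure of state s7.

Start with {s7}.
From s7 via ε: add s8.
From s8 via ε: add s0.
From s0 via ε: add s1.
From s1 via ε: add s4.
No new states can be added; the closed set is {s0, s1, s4, s7, s8}.

{s0, s1, s4, s7, s8}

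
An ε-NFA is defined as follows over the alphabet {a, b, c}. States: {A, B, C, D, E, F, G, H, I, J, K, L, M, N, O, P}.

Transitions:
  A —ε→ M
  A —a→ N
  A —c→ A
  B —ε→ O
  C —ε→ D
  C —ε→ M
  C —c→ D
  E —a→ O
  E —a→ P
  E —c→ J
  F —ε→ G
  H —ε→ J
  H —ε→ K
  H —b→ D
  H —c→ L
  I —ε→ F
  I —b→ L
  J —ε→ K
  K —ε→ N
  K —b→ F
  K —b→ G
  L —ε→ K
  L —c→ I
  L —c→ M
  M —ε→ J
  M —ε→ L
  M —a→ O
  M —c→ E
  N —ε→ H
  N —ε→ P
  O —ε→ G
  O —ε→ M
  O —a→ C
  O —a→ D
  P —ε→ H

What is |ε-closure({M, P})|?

7

Start with {M, P}.
From M via ε: add J, L.
From P via ε: add H.
From H via ε: add K.
From K via ε: add N.
ε-closure = {H, J, K, L, M, N, P}, which has 7 states.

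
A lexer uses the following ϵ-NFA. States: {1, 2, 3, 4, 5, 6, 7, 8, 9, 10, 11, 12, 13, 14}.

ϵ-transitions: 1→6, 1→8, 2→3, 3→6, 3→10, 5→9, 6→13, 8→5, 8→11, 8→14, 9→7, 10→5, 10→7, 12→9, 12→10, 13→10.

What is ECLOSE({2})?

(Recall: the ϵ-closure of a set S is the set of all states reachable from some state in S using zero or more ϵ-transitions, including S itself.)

Start with {2}.
From 2 via ϵ: add 3.
From 3 via ϵ: add 6, 10.
From 6 via ϵ: add 13.
From 10 via ϵ: add 5, 7.
From 5 via ϵ: add 9.
No new states can be added; the closed set is {2, 3, 5, 6, 7, 9, 10, 13}.

{2, 3, 5, 6, 7, 9, 10, 13}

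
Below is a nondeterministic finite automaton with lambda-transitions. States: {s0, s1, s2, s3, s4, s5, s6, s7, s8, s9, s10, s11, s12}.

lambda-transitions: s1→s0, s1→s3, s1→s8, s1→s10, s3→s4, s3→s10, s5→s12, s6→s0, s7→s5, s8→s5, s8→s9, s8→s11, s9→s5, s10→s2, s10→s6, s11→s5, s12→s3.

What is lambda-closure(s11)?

Start with {s11}.
From s11 via lambda: add s5.
From s5 via lambda: add s12.
From s12 via lambda: add s3.
From s3 via lambda: add s4, s10.
From s10 via lambda: add s2, s6.
From s6 via lambda: add s0.
No new states can be added; the closed set is {s0, s2, s3, s4, s5, s6, s10, s11, s12}.

{s0, s2, s3, s4, s5, s6, s10, s11, s12}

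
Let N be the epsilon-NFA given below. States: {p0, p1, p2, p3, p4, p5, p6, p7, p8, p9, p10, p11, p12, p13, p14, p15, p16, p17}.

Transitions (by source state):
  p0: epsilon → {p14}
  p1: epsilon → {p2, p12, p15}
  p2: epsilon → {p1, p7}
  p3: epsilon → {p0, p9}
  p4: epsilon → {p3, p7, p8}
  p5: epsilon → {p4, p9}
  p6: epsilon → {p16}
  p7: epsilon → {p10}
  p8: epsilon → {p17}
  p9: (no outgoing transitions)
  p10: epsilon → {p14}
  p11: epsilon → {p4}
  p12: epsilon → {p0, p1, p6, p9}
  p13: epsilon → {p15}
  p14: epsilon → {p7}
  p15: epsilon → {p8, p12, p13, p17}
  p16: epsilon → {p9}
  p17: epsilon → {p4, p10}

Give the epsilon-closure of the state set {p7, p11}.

Start with {p7, p11}.
From p7 via epsilon: add p10.
From p11 via epsilon: add p4.
From p4 via epsilon: add p3, p8.
From p10 via epsilon: add p14.
From p3 via epsilon: add p0, p9.
From p8 via epsilon: add p17.
No new states can be added; the closed set is {p0, p3, p4, p7, p8, p9, p10, p11, p14, p17}.

{p0, p3, p4, p7, p8, p9, p10, p11, p14, p17}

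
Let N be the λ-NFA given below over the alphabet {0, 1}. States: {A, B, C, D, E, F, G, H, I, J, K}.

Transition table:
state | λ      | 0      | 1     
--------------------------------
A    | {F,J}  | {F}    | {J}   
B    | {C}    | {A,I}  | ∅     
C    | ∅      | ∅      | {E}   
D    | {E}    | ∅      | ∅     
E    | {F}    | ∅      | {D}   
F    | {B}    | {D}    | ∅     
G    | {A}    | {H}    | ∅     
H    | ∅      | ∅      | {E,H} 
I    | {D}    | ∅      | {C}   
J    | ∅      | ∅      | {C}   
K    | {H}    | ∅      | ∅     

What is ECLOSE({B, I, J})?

Start with {B, I, J}.
From B via λ: add C.
From I via λ: add D.
From D via λ: add E.
From E via λ: add F.
No new states can be added; the closed set is {B, C, D, E, F, I, J}.

{B, C, D, E, F, I, J}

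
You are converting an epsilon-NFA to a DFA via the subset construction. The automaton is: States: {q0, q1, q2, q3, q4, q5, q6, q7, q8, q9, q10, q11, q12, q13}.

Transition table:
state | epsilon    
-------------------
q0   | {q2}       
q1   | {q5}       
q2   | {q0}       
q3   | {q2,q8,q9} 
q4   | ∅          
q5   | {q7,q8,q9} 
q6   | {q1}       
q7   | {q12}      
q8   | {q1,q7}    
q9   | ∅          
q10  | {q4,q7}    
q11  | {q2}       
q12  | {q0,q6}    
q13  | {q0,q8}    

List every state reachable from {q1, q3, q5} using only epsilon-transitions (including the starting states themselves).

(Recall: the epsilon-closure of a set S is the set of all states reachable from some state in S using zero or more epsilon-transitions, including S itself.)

{q0, q1, q2, q3, q5, q6, q7, q8, q9, q12}

Start with {q1, q3, q5}.
From q3 via epsilon: add q2, q8, q9.
From q5 via epsilon: add q7.
From q2 via epsilon: add q0.
From q7 via epsilon: add q12.
From q12 via epsilon: add q6.
No new states can be added; the closed set is {q0, q1, q2, q3, q5, q6, q7, q8, q9, q12}.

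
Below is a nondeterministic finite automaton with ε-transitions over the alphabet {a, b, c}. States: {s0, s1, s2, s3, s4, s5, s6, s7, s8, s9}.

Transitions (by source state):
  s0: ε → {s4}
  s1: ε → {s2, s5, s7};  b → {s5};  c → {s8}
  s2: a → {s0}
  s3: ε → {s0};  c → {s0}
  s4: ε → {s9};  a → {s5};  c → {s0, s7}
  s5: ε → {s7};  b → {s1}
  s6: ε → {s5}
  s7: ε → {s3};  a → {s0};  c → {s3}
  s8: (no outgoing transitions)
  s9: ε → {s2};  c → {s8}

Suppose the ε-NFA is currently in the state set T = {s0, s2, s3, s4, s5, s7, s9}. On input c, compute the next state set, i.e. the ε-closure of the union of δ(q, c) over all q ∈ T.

s3 on c → {s0}.
s4 on c → {s0, s7}.
s7 on c → {s3}.
s9 on c → {s8}.
No c-transition from s0, s2, s5.
Union after reading c: {s0, s3, s7, s8}.
Now take the ε-closure:
From s0 via ε: add s4.
From s4 via ε: add s9.
From s9 via ε: add s2.
No new states can be added; the closed set is {s0, s2, s3, s4, s7, s8, s9}.

{s0, s2, s3, s4, s7, s8, s9}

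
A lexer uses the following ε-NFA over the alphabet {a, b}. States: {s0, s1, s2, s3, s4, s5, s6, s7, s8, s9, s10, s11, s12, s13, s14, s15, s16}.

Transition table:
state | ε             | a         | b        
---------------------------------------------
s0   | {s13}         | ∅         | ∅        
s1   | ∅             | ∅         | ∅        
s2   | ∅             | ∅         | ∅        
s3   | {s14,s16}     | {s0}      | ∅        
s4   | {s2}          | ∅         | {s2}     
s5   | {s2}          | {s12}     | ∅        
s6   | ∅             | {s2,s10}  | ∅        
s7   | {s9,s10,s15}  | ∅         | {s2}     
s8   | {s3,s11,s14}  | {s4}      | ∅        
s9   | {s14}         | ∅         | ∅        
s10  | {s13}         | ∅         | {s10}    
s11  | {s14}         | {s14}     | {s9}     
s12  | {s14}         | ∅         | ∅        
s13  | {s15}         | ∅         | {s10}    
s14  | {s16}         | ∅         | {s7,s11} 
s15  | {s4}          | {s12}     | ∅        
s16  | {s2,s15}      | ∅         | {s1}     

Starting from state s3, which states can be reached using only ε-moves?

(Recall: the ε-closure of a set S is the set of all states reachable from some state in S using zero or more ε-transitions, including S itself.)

Start with {s3}.
From s3 via ε: add s14, s16.
From s16 via ε: add s2, s15.
From s15 via ε: add s4.
No new states can be added; the closed set is {s2, s3, s4, s14, s15, s16}.

{s2, s3, s4, s14, s15, s16}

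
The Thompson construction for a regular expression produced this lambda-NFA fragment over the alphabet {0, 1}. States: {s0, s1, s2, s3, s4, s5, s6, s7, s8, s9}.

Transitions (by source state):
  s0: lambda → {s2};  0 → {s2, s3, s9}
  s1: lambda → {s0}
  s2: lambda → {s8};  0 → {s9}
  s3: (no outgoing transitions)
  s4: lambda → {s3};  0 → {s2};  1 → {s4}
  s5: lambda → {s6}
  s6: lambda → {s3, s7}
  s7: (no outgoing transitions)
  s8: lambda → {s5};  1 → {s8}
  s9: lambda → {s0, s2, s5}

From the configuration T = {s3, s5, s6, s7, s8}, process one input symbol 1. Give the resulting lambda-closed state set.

{s3, s5, s6, s7, s8}

s8 on 1 → {s8}.
No 1-transition from s3, s5, s6, s7.
Union after reading 1: {s8}.
Now take the lambda-closure:
From s8 via lambda: add s5.
From s5 via lambda: add s6.
From s6 via lambda: add s3, s7.
No new states can be added; the closed set is {s3, s5, s6, s7, s8}.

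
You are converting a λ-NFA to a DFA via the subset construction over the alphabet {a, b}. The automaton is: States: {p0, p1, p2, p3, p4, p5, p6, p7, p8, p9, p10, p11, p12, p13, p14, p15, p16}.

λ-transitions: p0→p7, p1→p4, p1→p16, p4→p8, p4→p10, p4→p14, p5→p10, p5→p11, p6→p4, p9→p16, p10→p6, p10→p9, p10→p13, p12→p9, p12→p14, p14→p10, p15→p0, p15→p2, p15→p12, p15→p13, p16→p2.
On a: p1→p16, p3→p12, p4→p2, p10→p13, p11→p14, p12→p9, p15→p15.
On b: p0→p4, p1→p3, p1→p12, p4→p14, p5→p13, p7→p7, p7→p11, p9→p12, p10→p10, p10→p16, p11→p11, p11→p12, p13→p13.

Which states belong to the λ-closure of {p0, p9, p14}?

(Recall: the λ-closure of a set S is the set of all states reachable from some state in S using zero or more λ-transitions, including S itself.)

{p0, p2, p4, p6, p7, p8, p9, p10, p13, p14, p16}

Start with {p0, p9, p14}.
From p0 via λ: add p7.
From p9 via λ: add p16.
From p14 via λ: add p10.
From p10 via λ: add p6, p13.
From p16 via λ: add p2.
From p6 via λ: add p4.
From p4 via λ: add p8.
No new states can be added; the closed set is {p0, p2, p4, p6, p7, p8, p9, p10, p13, p14, p16}.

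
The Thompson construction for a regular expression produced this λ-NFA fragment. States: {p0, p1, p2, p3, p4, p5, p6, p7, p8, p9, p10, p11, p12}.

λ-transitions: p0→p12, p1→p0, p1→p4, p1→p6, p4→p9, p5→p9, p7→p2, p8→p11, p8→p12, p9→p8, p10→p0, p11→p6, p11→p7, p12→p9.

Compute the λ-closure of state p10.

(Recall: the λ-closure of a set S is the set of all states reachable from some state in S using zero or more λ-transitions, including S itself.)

{p0, p2, p6, p7, p8, p9, p10, p11, p12}

Start with {p10}.
From p10 via λ: add p0.
From p0 via λ: add p12.
From p12 via λ: add p9.
From p9 via λ: add p8.
From p8 via λ: add p11.
From p11 via λ: add p6, p7.
From p7 via λ: add p2.
No new states can be added; the closed set is {p0, p2, p6, p7, p8, p9, p10, p11, p12}.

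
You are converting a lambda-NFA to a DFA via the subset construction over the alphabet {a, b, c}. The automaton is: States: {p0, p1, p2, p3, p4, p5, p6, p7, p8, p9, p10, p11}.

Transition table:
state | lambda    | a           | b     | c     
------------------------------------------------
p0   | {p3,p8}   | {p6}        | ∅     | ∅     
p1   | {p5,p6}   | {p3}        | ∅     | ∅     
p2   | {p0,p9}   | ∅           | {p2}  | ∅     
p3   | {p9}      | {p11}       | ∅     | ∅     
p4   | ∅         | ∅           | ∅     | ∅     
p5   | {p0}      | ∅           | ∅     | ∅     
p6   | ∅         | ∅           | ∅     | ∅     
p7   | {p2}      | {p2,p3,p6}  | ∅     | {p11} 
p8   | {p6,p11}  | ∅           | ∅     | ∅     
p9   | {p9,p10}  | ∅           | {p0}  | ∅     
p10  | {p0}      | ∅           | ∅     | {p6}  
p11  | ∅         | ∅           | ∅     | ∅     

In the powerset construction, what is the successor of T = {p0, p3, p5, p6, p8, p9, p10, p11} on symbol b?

{p0, p3, p6, p8, p9, p10, p11}

p9 on b → {p0}.
No b-transition from p0, p3, p5, p6, p8, p10, p11.
Union after reading b: {p0}.
Now take the lambda-closure:
From p0 via lambda: add p3, p8.
From p3 via lambda: add p9.
From p8 via lambda: add p6, p11.
From p9 via lambda: add p10.
No new states can be added; the closed set is {p0, p3, p6, p8, p9, p10, p11}.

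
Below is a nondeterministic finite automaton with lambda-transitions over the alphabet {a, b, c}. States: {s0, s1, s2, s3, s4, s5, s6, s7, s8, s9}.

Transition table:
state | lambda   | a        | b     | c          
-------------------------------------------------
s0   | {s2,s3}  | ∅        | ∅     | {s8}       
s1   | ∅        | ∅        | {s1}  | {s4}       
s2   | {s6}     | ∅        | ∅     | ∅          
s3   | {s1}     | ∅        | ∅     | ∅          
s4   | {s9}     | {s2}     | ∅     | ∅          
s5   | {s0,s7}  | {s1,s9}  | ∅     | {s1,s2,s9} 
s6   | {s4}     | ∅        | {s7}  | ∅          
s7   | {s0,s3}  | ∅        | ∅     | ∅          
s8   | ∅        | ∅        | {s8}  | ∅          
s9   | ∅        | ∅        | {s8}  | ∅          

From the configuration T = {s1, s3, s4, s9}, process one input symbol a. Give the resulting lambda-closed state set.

{s2, s4, s6, s9}

s4 on a → {s2}.
No a-transition from s1, s3, s9.
Union after reading a: {s2}.
Now take the lambda-closure:
From s2 via lambda: add s6.
From s6 via lambda: add s4.
From s4 via lambda: add s9.
No new states can be added; the closed set is {s2, s4, s6, s9}.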